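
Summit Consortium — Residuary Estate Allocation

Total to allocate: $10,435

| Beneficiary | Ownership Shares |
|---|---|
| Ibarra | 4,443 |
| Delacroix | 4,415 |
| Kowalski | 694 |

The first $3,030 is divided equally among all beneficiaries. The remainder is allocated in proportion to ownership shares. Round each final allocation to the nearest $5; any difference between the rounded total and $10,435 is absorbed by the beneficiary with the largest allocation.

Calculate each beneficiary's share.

Equal tier: $3,030 ÷ 3 = $1,010 apiece.
Remainder $7,405 by ownership shares (total 9,552): Ibarra 3,444.35 → $3,445; Delacroix 3,422.64 → $3,425; Kowalski 538.01 → $540.
Rounding difference −$5 on remainder applied to Ibarra.
Totals: Ibarra $1,010 + $3,440 = $4,450; Delacroix $1,010 + $3,425 = $4,435; Kowalski $1,010 + $540 = $1,550.

Ibarra: $4,450; Delacroix: $4,435; Kowalski: $1,550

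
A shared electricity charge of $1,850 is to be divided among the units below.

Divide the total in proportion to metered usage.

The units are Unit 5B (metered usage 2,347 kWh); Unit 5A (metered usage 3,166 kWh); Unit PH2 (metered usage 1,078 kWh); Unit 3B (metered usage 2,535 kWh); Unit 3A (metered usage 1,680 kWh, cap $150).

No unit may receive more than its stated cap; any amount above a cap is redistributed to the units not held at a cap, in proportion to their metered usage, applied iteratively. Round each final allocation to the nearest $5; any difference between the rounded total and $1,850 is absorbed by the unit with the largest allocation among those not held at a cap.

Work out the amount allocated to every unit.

Unit 5B: $435 · Unit 5A: $595 · Unit PH2: $200 · Unit 3B: $470 · Unit 3A: $150

Total metered usage = 10,806.
Proportional shares (ignoring caps): Unit 5B 401.81; Unit 5A 542.02; Unit PH2 184.55; Unit 3B 434.00; Unit 3A 287.62.
Capped: Unit 3A ($150); balance $1,700 reallocated over remaining metered usage 9,126.
Shares after redistribution: Unit 5B 437.20 → $435; Unit 5A 589.77 → $590; Unit PH2 200.81 → $200; Unit 3B 472.22 → $470.
Rounding difference +$5 applied to Unit 5A → $595.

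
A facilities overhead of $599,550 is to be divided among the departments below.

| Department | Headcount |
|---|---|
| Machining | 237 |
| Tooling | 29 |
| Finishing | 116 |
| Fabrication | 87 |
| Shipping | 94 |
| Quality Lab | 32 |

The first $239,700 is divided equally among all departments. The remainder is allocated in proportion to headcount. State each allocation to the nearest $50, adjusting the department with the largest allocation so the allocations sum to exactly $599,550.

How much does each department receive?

Machining: $183,300 · Tooling: $57,500 · Finishing: $110,100 · Fabrication: $92,550 · Shipping: $96,800 · Quality Lab: $59,300

$239,700 shared equally gives $39,950 per department.
Remainder $359,850 by headcount (total 595): Machining 143,335.21 → $143,350; Tooling 17,538.91 → $17,550; Finishing 70,155.63 → $70,150; Fabrication 52,616.72 → $52,600; Shipping 56,850.25 → $56,850; Quality Lab 19,353.28 → $19,350.
Totals: Machining $39,950 + $143,350 = $183,300; Tooling $39,950 + $17,550 = $57,500; Finishing $39,950 + $70,150 = $110,100; Fabrication $39,950 + $52,600 = $92,550; Shipping $39,950 + $56,850 = $96,800; Quality Lab $39,950 + $19,350 = $59,300.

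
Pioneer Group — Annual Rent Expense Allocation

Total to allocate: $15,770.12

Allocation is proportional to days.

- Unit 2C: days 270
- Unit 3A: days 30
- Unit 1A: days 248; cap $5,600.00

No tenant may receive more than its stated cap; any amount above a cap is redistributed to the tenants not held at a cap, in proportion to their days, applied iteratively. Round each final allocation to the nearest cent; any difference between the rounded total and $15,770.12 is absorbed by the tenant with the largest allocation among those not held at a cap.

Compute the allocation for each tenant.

Combined days = 548.
Unconstrained shares: Unit 2C 7,769.9496; Unit 3A 863.3277; Unit 1A 7,136.8426.
Held at cap: Unit 1A ($5,600.00); residual $10,170.12 reallocated over remaining days 300.
Shares after redistribution: Unit 2C 9,153.1080 → $9,153.11; Unit 3A 1,017.0120 → $1,017.01.

Unit 2C: $9,153.11; Unit 3A: $1,017.01; Unit 1A: $5,600.00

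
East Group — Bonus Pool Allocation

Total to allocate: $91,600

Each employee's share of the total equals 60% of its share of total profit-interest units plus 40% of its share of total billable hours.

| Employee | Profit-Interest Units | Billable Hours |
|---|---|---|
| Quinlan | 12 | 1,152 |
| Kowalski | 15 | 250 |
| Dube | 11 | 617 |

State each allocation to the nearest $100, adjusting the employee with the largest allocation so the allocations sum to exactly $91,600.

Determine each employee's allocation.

Totals — profit-interest units 38, billable hours 2,019.
Blended shares (60% profit-interest units + 40% billable hours): Quinlan 0.4177; Kowalski 0.2864; Dube 0.2959.
Unrounded shares: Quinlan 38,261.82; Kowalski 26,231.64; Dube 27,106.54.
After rounding ($100): Quinlan $38,300; Kowalski $26,200; Dube $27,100. Sum = $91,600.
Rounded total matches; no reconciliation needed.

Quinlan: $38,300 | Kowalski: $26,200 | Dube: $27,100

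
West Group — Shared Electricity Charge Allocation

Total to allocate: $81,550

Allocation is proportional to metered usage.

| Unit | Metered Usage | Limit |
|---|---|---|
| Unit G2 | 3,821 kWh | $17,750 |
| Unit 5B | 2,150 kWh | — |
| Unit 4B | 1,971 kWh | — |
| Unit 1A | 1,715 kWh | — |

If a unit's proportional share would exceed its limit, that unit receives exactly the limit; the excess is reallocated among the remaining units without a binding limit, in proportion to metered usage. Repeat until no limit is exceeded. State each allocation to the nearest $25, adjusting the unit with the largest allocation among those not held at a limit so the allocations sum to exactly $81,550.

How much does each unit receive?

Unit G2: $17,750 | Unit 5B: $23,500 | Unit 4B: $21,550 | Unit 1A: $18,750

Sum of metered usage: 9,657.
Unconstrained shares: Unit G2 32,267.01; Unit 5B 18,156.00; Unit 4B 16,644.41; Unit 1A 14,482.58.
Capped: Unit G2 ($17,750); remaining pool $63,800 reallocated over remaining metered usage 5,836.
Redistributed shares: Unit 5B 23,504.11 → $23,500; Unit 4B 21,547.26 → $21,550; Unit 1A 18,748.63 → $18,750.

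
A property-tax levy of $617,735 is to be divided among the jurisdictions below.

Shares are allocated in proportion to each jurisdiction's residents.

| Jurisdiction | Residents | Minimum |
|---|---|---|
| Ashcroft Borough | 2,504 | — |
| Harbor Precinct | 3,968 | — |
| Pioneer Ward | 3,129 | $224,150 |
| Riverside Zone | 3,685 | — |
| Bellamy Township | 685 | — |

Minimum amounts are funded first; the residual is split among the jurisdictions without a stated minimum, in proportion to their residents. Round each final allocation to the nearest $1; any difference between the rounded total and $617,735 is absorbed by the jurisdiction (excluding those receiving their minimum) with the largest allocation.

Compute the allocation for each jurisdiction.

Ashcroft Borough: $90,900 | Harbor Precinct: $144,046 | Pioneer Ward: $224,150 | Riverside Zone: $133,772 | Bellamy Township: $24,867

Guaranteed amounts: Pioneer Ward $224,150. Remaining pool $393,585.
Remaining pool split over remaining residents 10,842: Ashcroft Borough 90,899.91 → $90,900; Harbor Precinct 144,045.87 → $144,046; Riverside Zone 133,772.43 → $133,772; Bellamy Township 24,866.79 → $24,867.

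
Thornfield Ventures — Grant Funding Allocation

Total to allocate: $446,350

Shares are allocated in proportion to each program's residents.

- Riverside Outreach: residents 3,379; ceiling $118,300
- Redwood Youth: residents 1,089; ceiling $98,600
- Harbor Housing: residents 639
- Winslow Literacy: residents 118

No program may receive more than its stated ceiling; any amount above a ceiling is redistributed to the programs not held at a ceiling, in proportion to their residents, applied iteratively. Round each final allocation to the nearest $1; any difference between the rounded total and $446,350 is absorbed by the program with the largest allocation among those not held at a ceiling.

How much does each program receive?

Sum of residents: 5,225.
Unconstrained shares: Riverside Outreach 288,653.90; Redwood Youth 93,028.74; Harbor Housing 54,587.11; Winslow Literacy 10,080.25.
Held at cap: Riverside Outreach ($118,300); balance $328,050 reallocated over remaining residents 1,846.
Held at cap: Redwood Youth ($98,600); balance $229,450 reallocated over remaining residents 757.
Shares after redistribution: Harbor Housing 193,683.69 → $193,684; Winslow Literacy 35,766.31 → $35,766.

Riverside Outreach: $118,300; Redwood Youth: $98,600; Harbor Housing: $193,684; Winslow Literacy: $35,766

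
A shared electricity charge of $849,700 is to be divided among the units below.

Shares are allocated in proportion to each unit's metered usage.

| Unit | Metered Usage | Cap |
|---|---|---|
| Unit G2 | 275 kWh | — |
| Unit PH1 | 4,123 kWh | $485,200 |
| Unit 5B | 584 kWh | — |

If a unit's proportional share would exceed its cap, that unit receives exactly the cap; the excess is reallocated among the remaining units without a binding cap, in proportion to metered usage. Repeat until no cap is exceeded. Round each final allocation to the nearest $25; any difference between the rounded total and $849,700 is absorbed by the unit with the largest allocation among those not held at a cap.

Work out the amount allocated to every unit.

Unit G2: $116,700 · Unit PH1: $485,200 · Unit 5B: $247,800

Sum of metered usage: 4,982.
Proportional shares (ignoring caps): Unit G2 46,902.35; Unit PH1 703,194.12; Unit 5B 99,603.53.
Cap binds for Unit PH1 ($485,200); balance $364,500 reallocated over remaining metered usage 859.
Shares after redistribution: Unit G2 116,690.92 → $116,700; Unit 5B 247,809.08 → $247,800.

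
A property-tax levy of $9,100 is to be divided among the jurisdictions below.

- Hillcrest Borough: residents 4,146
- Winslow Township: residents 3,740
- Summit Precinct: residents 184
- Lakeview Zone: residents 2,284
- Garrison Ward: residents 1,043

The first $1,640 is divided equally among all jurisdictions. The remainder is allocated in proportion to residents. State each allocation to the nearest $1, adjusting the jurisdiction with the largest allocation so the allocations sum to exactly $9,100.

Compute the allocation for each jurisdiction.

Hillcrest Borough: $3,042; Winslow Township: $2,776; Summit Precinct: $448; Lakeview Zone: $1,823; Garrison Ward: $1,011

First tranche $1,640 split equally: $328 each.
Remainder $7,460 by residents (total 11,397): Hillcrest Borough 2,713.80 → $2,714; Winslow Township 2,448.05 → $2,448; Summit Precinct 120.44 → $120; Lakeview Zone 1,495.01 → $1,495; Garrison Ward 682.70 → $683.
Totals: Hillcrest Borough $328 + $2,714 = $3,042; Winslow Township $328 + $2,448 = $2,776; Summit Precinct $328 + $120 = $448; Lakeview Zone $328 + $1,495 = $1,823; Garrison Ward $328 + $683 = $1,011.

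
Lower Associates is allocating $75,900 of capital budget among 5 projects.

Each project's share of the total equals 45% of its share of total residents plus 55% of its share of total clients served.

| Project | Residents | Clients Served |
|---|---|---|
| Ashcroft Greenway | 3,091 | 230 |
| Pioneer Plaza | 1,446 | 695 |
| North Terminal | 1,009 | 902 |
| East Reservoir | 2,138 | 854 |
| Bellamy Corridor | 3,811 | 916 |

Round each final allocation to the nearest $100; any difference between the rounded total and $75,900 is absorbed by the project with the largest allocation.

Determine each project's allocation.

Totals — residents 11,495, clients served 3,597.
Composite weights (45% residents + 55% clients served): Ashcroft Greenway 0.1562; Pioneer Plaza 0.1629; North Terminal 0.1774; East Reservoir 0.2143; Bellamy Corridor 0.2893.
Proportional shares: Ashcroft Greenway 11,853.53; Pioneer Plaza 12,362.31; North Terminal 13,466.20; East Reservoir 16,263.72; Bellamy Corridor 21,954.24.
At nearest $100: Ashcroft Greenway $11,900; Pioneer Plaza $12,400; North Terminal $13,500; East Reservoir $16,300; Bellamy Corridor $22,000. Sum = $76,100.
Difference $75,900 − $76,100 = −$200 applied to largest allocation (Bellamy Corridor): Bellamy Corridor becomes $21,800.

Ashcroft Greenway: $11,900 | Pioneer Plaza: $12,400 | North Terminal: $13,500 | East Reservoir: $16,300 | Bellamy Corridor: $21,800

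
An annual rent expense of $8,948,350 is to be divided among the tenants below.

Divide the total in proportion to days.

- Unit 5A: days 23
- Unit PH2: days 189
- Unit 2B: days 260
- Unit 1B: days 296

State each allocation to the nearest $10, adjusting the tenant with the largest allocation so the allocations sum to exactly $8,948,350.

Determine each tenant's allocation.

Total days = 768.
Unrounded shares: Unit 5A 23/768 × $8,948,350 = 267,984.44; Unit PH2 189/768 × $8,948,350 = 2,202,133.01; Unit 2B 260/768 × $8,948,350 = 3,029,389.32; Unit 1B 296/768 × $8,948,350 = 3,448,843.23.
Rounded to nearest $10: Unit 5A $267,980; Unit PH2 $2,202,130; Unit 2B $3,029,390; Unit 1B $3,448,840. Sum = $8,948,340.
Difference $8,948,350 − $8,948,340 = +$10 applied to largest allocation (Unit 1B): Unit 1B becomes $3,448,850.

Unit 5A: $267,980 · Unit PH2: $2,202,130 · Unit 2B: $3,029,390 · Unit 1B: $3,448,850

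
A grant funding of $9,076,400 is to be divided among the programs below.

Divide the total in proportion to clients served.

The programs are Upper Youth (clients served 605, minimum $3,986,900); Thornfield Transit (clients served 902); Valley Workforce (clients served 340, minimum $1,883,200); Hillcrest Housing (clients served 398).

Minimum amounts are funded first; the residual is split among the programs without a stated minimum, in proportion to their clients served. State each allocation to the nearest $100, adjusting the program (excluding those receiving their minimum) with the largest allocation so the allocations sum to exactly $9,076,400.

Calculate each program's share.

Fund the minimums — Upper Youth $3,986,900; Valley Workforce $1,883,200. Remaining pool $3,206,300.
Remaining pool split over remaining clients served 1,300: Thornfield Transit 2,224,678.92 → $2,224,700; Hillcrest Housing 981,621.08 → $981,600.

Upper Youth: $3,986,900 | Thornfield Transit: $2,224,700 | Valley Workforce: $1,883,200 | Hillcrest Housing: $981,600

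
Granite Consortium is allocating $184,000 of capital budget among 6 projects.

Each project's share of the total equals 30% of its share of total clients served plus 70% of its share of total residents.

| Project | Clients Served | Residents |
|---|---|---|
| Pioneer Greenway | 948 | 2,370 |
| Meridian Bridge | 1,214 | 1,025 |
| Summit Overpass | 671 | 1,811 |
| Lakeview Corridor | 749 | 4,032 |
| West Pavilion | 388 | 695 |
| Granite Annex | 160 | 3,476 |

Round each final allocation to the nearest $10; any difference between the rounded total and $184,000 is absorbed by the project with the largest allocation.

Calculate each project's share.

Pioneer Greenway: $35,440; Meridian Bridge: $26,070; Summit Overpass: $26,360; Lakeview Corridor: $48,740; West Pavilion: $11,860; Granite Annex: $35,530

Totals — clients served 4,130, residents 13,409.
Blended shares (30% clients served + 70% residents): Pioneer Greenway 0.1926; Meridian Bridge 0.1417; Summit Overpass 0.1433; Lakeview Corridor 0.2649; West Pavilion 0.0645; Granite Annex 0.1931.
Raw shares: Pioneer Greenway 35,435.61; Meridian Bridge 26,071.49; Summit Overpass 26,363.87; Lakeview Corridor 48,740.18; West Pavilion 11,861.67; Granite Annex 35,527.18.
Rounded to nearest $10: Pioneer Greenway $35,440; Meridian Bridge $26,070; Summit Overpass $26,360; Lakeview Corridor $48,740; West Pavilion $11,860; Granite Annex $35,530. Sum = $184,000.
Sum already equals the total — no adjustment.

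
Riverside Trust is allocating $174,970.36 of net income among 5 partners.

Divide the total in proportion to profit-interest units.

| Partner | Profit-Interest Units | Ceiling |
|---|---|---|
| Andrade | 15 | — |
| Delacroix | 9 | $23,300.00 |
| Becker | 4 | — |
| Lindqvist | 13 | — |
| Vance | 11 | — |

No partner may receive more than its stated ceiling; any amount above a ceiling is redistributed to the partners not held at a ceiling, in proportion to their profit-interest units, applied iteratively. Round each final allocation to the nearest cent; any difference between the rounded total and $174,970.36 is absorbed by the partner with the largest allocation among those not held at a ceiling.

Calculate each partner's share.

Andrade: $52,908.27 | Delacroix: $23,300.00 | Becker: $14,108.87 | Lindqvist: $45,853.83 | Vance: $38,799.39

Sum of profit-interest units: 52.
Unconstrained shares: Andrade 50,472.2192; Delacroix 30,283.3315; Becker 13,459.2585; Lindqvist 43,742.5900; Vance 37,012.9608.
Capped: Delacroix ($23,300.00); residual $151,670.36 reallocated over remaining profit-interest units 43.
Remaining shares: Andrade 52,908.2651 → $52,908.27; Becker 14,108.8707 → $14,108.87; Lindqvist 45,853.8298 → $45,853.83; Vance 38,799.3944 → $38,799.39.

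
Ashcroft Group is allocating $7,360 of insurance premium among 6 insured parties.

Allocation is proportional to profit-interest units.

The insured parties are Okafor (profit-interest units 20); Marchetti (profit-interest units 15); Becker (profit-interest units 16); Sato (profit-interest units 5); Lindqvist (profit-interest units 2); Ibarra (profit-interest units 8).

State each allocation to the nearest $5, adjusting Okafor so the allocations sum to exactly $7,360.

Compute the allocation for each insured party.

Combined profit-interest units = 66.
Proportional shares: Okafor 20/66 × $7,360 = 2,230.30; Marchetti 15/66 × $7,360 = 1,672.73; Becker 16/66 × $7,360 = 1,784.24; Sato 5/66 × $7,360 = 557.58; Lindqvist 2/66 × $7,360 = 223.03; Ibarra 8/66 × $7,360 = 892.12.
Rounded to nearest $5: Okafor $2,230; Marchetti $1,675; Becker $1,785; Sato $560; Lindqvist $225; Ibarra $890. Sum = $7,365.
Difference $7,360 − $7,365 = −$5 applied to Okafor: Okafor becomes $2,225.

Okafor: $2,225 · Marchetti: $1,675 · Becker: $1,785 · Sato: $560 · Lindqvist: $225 · Ibarra: $890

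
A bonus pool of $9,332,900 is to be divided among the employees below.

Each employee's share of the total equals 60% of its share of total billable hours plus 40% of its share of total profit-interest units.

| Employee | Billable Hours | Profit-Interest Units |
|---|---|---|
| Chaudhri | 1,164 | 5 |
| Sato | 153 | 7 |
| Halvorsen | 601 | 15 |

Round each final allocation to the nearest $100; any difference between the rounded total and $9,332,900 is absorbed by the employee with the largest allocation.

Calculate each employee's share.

Chaudhri: $4,089,700 | Sato: $1,414,600 | Halvorsen: $3,828,600

Totals — billable hours 1,918, profit-interest units 27.
Blended shares (60% billable hours + 40% profit-interest units): Chaudhri 0.4382; Sato 0.1516; Halvorsen 0.4102.
Raw shares: Chaudhri 4,089,708.28; Sato 1,414,550.88; Halvorsen 3,828,640.83.
At nearest $100: Chaudhri $4,089,700; Sato $1,414,600; Halvorsen $3,828,600. Sum = $9,332,900.
Rounded total matches; no reconciliation needed.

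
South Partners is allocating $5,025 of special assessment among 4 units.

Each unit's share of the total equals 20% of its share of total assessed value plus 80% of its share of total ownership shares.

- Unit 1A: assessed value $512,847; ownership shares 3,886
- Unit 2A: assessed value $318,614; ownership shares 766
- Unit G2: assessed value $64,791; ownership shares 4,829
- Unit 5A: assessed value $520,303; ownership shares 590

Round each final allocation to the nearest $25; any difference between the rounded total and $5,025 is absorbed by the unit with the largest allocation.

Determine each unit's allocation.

Unit 1A: $1,925 | Unit 2A: $525 | Unit G2: $1,975 | Unit 5A: $600

Assessed value total 1,416,555; ownership shares total 10,071.
Combined weights (20% assessed value + 80% ownership shares): Unit 1A 0.3811; Unit 2A 0.1058; Unit G2 0.3927; Unit 5A 0.1203.
Pro-rata amounts: Unit 1A 1,915.01; Unit 2A 531.81; Unit G2 1,973.54; Unit 5A 604.65.
After rounding ($25): Unit 1A $1,925; Unit 2A $525; Unit G2 $1,975; Unit 5A $600. Sum = $5,025.
No rounding difference to absorb.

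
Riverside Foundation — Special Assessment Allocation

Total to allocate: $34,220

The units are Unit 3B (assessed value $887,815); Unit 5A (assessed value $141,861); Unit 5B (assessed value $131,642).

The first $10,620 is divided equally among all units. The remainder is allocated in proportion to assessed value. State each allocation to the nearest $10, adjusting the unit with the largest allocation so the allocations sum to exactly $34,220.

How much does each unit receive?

First tranche $10,620 split equally: $3,540 each.
Remainder $23,600 by assessed value (total 1,161,318): Unit 3B 18,041.94 → $18,040; Unit 5A 2,882.86 → $2,880; Unit 5B 2,675.19 → $2,680.
Totals: Unit 3B $3,540 + $18,040 = $21,580; Unit 5A $3,540 + $2,880 = $6,420; Unit 5B $3,540 + $2,680 = $6,220.

Unit 3B: $21,580; Unit 5A: $6,420; Unit 5B: $6,220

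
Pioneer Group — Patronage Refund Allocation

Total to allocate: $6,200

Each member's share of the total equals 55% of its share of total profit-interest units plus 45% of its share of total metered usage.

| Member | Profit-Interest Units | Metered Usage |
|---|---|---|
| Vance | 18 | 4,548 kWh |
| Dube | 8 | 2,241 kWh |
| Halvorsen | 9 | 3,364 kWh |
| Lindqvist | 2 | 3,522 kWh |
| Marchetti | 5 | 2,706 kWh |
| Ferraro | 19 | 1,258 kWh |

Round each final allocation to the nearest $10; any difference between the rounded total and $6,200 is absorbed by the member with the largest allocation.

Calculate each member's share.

Totals — profit-interest units 61, metered usage 17,639.
Blended shares (55% profit-interest units + 45% metered usage): Vance 0.2783; Dube 0.1293; Halvorsen 0.1670; Lindqvist 0.1079; Marchetti 0.1141; Ferraro 0.2034.
Raw shares: Vance 1,725.60; Dube 801.68; Halvorsen 1,035.21; Lindqvist 668.89; Marchetti 707.52; Ferraro 1,261.11.
After rounding ($10): Vance $1,730; Dube $800; Halvorsen $1,040; Lindqvist $670; Marchetti $710; Ferraro $1,260. Sum = $6,210.
Difference $6,200 − $6,210 = −$10 applied to largest allocation (Vance): Vance becomes $1,720.

Vance: $1,720 · Dube: $800 · Halvorsen: $1,040 · Lindqvist: $670 · Marchetti: $710 · Ferraro: $1,260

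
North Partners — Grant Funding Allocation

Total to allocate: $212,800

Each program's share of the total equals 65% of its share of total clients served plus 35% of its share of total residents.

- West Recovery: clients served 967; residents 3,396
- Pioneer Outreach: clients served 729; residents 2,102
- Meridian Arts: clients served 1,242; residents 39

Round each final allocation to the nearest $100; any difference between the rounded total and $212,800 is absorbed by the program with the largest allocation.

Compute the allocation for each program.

Totals — clients served 2,938, residents 5,537.
Composite weights (65% clients served + 35% residents): West Recovery 0.4286; Pioneer Outreach 0.2942; Meridian Arts 0.2772.
Pro-rata amounts: West Recovery 91,206.73; Pioneer Outreach 62,595.75; Meridian Arts 58,997.52.
After rounding ($100): West Recovery $91,200; Pioneer Outreach $62,600; Meridian Arts $59,000. Sum = $212,800.
Sum already equals the total — no adjustment.

West Recovery: $91,200 · Pioneer Outreach: $62,600 · Meridian Arts: $59,000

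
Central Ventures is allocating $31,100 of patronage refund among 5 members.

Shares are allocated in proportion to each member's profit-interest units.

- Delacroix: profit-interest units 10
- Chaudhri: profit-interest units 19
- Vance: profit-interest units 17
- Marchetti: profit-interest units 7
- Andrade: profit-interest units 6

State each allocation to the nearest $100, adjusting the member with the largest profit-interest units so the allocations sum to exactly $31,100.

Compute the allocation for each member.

Delacroix: $5,300; Chaudhri: $9,900; Vance: $9,000; Marchetti: $3,700; Andrade: $3,200

Sum of profit-interest units: 59.
Proportional shares: Delacroix 10/59 × $31,100 = 5,271.19; Chaudhri 19/59 × $31,100 = 10,015.25; Vance 17/59 × $31,100 = 8,961.02; Marchetti 7/59 × $31,100 = 3,689.83; Andrade 6/59 × $31,100 = 3,162.71.
At nearest $100: Delacroix $5,300; Chaudhri $10,000; Vance $9,000; Marchetti $3,700; Andrade $3,200. Sum = $31,200.
Difference $31,100 − $31,200 = −$100 applied to largest profit-interest units (Chaudhri): Chaudhri becomes $9,900.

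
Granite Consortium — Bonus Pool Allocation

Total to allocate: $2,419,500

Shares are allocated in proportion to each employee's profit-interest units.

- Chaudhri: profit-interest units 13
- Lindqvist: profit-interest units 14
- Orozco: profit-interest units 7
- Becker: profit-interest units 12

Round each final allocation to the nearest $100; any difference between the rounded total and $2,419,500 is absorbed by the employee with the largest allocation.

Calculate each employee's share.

Chaudhri: $683,800 · Lindqvist: $736,300 · Orozco: $368,200 · Becker: $631,200

Profit-interest units total: 46.
Pro-rata amounts: Chaudhri 13/46 × $2,419,500 = 683,771.74; Lindqvist 14/46 × $2,419,500 = 736,369.57; Orozco 7/46 × $2,419,500 = 368,184.78; Becker 12/46 × $2,419,500 = 631,173.91.
Rounded to nearest $100: Chaudhri $683,800; Lindqvist $736,400; Orozco $368,200; Becker $631,200. Sum = $2,419,600.
Difference $2,419,500 − $2,419,600 = −$100 applied to largest allocation (Lindqvist): Lindqvist becomes $736,300.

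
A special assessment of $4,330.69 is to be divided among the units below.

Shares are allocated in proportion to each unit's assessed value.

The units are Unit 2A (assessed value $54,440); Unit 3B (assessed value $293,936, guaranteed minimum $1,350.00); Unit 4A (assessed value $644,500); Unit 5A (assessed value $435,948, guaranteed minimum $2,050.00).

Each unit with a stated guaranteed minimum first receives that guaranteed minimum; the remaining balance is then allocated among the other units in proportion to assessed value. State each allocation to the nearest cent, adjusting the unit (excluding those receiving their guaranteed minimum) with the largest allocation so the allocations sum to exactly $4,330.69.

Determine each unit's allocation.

Guaranteed amounts: Unit 3B $1,350.00; Unit 5A $2,050.00. Residual $930.69.
Residual split over remaining assessed value 698,940: Unit 2A 72.4909 → $72.49; Unit 4A 858.1991 → $858.20.

Unit 2A: $72.49 | Unit 3B: $1,350.00 | Unit 4A: $858.20 | Unit 5A: $2,050.00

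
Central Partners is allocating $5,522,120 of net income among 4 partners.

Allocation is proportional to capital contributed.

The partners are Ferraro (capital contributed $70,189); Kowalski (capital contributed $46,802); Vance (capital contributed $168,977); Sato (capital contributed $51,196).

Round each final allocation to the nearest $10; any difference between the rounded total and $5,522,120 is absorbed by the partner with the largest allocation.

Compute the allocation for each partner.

Ferraro: $1,149,570 | Kowalski: $766,530 | Vance: $2,767,520 | Sato: $838,500

Combined capital contributed = 337,164.
Proportional shares: Ferraro 70,189/337,164 × $5,522,120 = 1,149,565.44; Kowalski 46,802/337,164 × $5,522,120 = 766,529.82; Vance 168,977/337,164 × $5,522,120 = 2,767,529.37; Sato 51,196/337,164 × $5,522,120 = 838,495.38.
At nearest $10: Ferraro $1,149,570; Kowalski $766,530; Vance $2,767,530; Sato $838,500. Sum = $5,522,130.
Difference $5,522,120 − $5,522,130 = −$10 applied to largest allocation (Vance): Vance becomes $2,767,520.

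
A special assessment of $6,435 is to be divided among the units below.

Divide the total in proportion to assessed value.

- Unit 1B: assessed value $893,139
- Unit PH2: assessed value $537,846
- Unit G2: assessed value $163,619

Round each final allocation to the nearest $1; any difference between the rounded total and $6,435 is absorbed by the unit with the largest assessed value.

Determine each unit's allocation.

Unit 1B: $3,605 | Unit PH2: $2,170 | Unit G2: $660

Assessed value total: 893,139 + 537,846 + 163,619 = 1,594,604.
Raw shares: Unit 1B 3,604.25; Unit PH2 2,170.47; Unit G2 660.28.
At nearest $1: Unit 1B $3,604; Unit PH2 $2,170; Unit G2 $660. Sum = $6,434.
Difference $6,435 − $6,434 = +$1 applied to largest assessed value (Unit 1B): Unit 1B becomes $3,605.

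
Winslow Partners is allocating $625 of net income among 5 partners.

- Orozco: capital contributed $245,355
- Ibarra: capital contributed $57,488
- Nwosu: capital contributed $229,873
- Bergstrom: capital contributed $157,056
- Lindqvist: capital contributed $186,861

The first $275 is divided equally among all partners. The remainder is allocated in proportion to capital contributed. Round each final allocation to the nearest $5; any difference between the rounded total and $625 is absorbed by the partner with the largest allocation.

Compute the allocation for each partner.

$275 shared equally gives $55 per partner.
Remainder $350 by capital contributed (total 876,633): Orozco 97.96 → $100; Ibarra 22.95 → $25; Nwosu 91.78 → $90; Bergstrom 62.71 → $65; Lindqvist 74.61 → $75.
Rounding difference −$5 on remainder applied to Orozco.
Totals: Orozco $55 + $95 = $150; Ibarra $55 + $25 = $80; Nwosu $55 + $90 = $145; Bergstrom $55 + $65 = $120; Lindqvist $55 + $75 = $130.

Orozco: $150 · Ibarra: $80 · Nwosu: $145 · Bergstrom: $120 · Lindqvist: $130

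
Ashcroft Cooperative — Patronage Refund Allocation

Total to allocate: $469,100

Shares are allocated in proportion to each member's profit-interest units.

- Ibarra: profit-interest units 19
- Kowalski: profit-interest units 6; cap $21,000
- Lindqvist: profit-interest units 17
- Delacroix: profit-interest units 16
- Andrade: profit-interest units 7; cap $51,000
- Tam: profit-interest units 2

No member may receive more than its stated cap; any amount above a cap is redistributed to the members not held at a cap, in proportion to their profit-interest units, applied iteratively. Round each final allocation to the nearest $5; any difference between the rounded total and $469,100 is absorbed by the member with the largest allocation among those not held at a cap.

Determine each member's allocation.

Combined profit-interest units = 67.
Pro-rata shares before constraints: Ibarra 133,028.36; Kowalski 42,008.96; Lindqvist 119,025.37; Delacroix 112,023.88; Andrade 49,010.45; Tam 14,002.99.
Held at cap: Kowalski ($21,000); residual $448,100 reallocated over remaining profit-interest units 61.
Held at cap: Andrade ($51,000); residual $397,100 reallocated over remaining profit-interest units 54.
Remaining shares: Ibarra 139,720.37 → $139,720; Lindqvist 125,012.96 → $125,015; Delacroix 117,659.26 → $117,660; Tam 14,707.41 → $14,705.

Ibarra: $139,720 · Kowalski: $21,000 · Lindqvist: $125,015 · Delacroix: $117,660 · Andrade: $51,000 · Tam: $14,705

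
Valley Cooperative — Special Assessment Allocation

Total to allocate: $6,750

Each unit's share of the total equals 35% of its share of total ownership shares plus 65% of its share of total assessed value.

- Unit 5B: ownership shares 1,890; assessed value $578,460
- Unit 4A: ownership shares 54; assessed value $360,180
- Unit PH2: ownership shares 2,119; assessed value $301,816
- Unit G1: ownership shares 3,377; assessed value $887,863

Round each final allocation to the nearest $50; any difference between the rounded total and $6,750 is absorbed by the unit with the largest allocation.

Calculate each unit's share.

Totals — ownership shares 7,440, assessed value 2,128,319.
Blended shares (35% ownership shares + 65% assessed value): Unit 5B 0.2656; Unit 4A 0.1125; Unit PH2 0.1919; Unit G1 0.4300.
Raw shares: Unit 5B 1,792.64; Unit 4A 759.65; Unit PH2 1,295.06; Unit G1 2,902.65.
Rounded to nearest $50: Unit 5B $1,800; Unit 4A $750; Unit PH2 $1,300; Unit G1 $2,900. Sum = $6,750.
Sum already equals the total — no adjustment.

Unit 5B: $1,800 · Unit 4A: $750 · Unit PH2: $1,300 · Unit G1: $2,900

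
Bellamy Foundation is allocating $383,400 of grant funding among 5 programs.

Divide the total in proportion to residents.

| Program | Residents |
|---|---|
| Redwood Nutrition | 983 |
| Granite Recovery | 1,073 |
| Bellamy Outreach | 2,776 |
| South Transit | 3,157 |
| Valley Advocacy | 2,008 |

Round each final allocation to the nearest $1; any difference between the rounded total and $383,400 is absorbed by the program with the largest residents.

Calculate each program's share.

Redwood Nutrition: $37,700 · Granite Recovery: $41,151 · Bellamy Outreach: $106,464 · South Transit: $121,075 · Valley Advocacy: $77,010

Total residents = 9,997.
Proportional shares: Redwood Nutrition 983/9,997 × $383,400 = 37,699.53; Granite Recovery 1,073/9,997 × $383,400 = 41,151.17; Bellamy Outreach 2,776/9,997 × $383,400 = 106,463.78; South Transit 3,157/9,997 × $383,400 = 121,075.70; Valley Advocacy 2,008/9,997 × $383,400 = 77,009.82.
Rounded to nearest $1: Redwood Nutrition $37,700; Granite Recovery $41,151; Bellamy Outreach $106,464; South Transit $121,076; Valley Advocacy $77,010. Sum = $383,401.
Difference $383,400 − $383,401 = −$1 applied to largest residents (South Transit): South Transit becomes $121,075.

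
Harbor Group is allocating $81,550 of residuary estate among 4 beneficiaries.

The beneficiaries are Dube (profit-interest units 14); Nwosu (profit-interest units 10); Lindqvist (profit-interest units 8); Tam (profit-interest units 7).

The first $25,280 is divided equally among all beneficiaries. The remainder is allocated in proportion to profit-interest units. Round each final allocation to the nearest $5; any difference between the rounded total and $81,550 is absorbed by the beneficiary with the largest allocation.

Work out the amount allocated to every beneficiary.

$25,280 shared equally gives $6,320 per beneficiary.
Remainder $56,270 by profit-interest units (total 39): Dube 20,199.49 → $20,200; Nwosu 14,428.21 → $14,430; Lindqvist 11,542.56 → $11,545; Tam 10,099.74 → $10,100.
Rounding difference −$5 on remainder applied to Dube.
Totals: Dube $6,320 + $20,195 = $26,515; Nwosu $6,320 + $14,430 = $20,750; Lindqvist $6,320 + $11,545 = $17,865; Tam $6,320 + $10,100 = $16,420.

Dube: $26,515; Nwosu: $20,750; Lindqvist: $17,865; Tam: $16,420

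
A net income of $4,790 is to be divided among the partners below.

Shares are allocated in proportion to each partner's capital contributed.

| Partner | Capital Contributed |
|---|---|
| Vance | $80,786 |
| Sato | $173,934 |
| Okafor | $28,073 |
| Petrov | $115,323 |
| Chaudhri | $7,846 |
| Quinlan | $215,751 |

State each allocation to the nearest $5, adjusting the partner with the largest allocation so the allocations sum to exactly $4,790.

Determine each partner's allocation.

Total capital contributed = 621,713.
Raw shares: Vance 80,786/621,713 × $4,790 = 622.42; Sato 173,934/621,713 × $4,790 = 1,340.08; Okafor 28,073/621,713 × $4,790 = 216.29; Petrov 115,323/621,713 × $4,790 = 888.51; Chaudhri 7,846/621,713 × $4,790 = 60.45; Quinlan 215,751/621,713 × $4,790 = 1,662.26.
After rounding ($5): Vance $620; Sato $1,340; Okafor $215; Petrov $890; Chaudhri $60; Quinlan $1,660. Sum = $4,785.
Difference $4,790 − $4,785 = +$5 applied to largest allocation (Quinlan): Quinlan becomes $1,665.

Vance: $620; Sato: $1,340; Okafor: $215; Petrov: $890; Chaudhri: $60; Quinlan: $1,665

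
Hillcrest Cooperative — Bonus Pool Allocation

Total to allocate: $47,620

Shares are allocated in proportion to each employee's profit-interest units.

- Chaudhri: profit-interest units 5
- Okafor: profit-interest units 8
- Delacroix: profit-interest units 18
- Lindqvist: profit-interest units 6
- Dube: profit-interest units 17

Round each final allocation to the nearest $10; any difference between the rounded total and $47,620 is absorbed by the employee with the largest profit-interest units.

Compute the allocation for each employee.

Chaudhri: $4,410 · Okafor: $7,050 · Delacroix: $15,880 · Lindqvist: $5,290 · Dube: $14,990

Sum of profit-interest units: 54.
Raw shares: Chaudhri 5/54 × $47,620 = 4,409.26; Okafor 8/54 × $47,620 = 7,054.81; Delacroix 18/54 × $47,620 = 15,873.33; Lindqvist 6/54 × $47,620 = 5,291.11; Dube 17/54 × $47,620 = 14,991.48.
Rounded to nearest $10: Chaudhri $4,410; Okafor $7,050; Delacroix $15,870; Lindqvist $5,290; Dube $14,990. Sum = $47,610.
Difference $47,620 − $47,610 = +$10 applied to largest profit-interest units (Delacroix): Delacroix becomes $15,880.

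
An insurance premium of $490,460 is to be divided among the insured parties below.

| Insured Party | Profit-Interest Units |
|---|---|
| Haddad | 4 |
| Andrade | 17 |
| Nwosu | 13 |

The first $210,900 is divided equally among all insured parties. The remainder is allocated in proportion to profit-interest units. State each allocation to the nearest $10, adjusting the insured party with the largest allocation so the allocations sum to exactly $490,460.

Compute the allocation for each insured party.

First tranche $210,900 split equally: $70,300 each.
Remainder $279,560 by profit-interest units (total 34): Haddad 32,889.41 → $32,890; Andrade 139,780.00 → $139,780; Nwosu 106,890.59 → $106,890.
Totals: Haddad $70,300 + $32,890 = $103,190; Andrade $70,300 + $139,780 = $210,080; Nwosu $70,300 + $106,890 = $177,190.

Haddad: $103,190 · Andrade: $210,080 · Nwosu: $177,190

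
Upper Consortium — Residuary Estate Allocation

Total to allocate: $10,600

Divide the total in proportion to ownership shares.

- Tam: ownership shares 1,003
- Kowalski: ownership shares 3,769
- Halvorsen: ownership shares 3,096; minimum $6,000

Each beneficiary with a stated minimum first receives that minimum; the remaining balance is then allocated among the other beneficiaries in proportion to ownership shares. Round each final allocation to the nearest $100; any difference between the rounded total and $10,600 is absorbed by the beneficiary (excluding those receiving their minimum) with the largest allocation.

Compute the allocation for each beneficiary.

Tam: $1,000; Kowalski: $3,600; Halvorsen: $6,000

Fund the minimums — Halvorsen $6,000. Remaining pool $4,600.
Remaining pool split over remaining ownership shares 4,772: Tam 966.85 → $1,000; Kowalski 3,633.15 → $3,600.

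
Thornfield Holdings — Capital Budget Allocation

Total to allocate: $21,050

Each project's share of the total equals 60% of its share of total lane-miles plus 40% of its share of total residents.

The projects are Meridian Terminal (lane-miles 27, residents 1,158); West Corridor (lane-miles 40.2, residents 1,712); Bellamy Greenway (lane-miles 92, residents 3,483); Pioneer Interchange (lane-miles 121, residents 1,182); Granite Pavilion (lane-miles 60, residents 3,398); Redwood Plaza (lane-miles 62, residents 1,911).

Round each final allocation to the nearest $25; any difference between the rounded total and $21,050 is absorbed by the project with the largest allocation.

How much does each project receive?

Meridian Terminal: $1,600; West Corridor: $2,375; Bellamy Greenway: $5,200; Pioneer Interchange: $4,575; Granite Pavilion: $4,100; Redwood Plaza: $3,200

Totals — lane-miles 402.2, residents 12,844.
Combined weights (60% lane-miles + 40% residents): Meridian Terminal 0.0763; West Corridor 0.1133; Bellamy Greenway 0.2457; Pioneer Interchange 0.2173; Granite Pavilion 0.1953; Redwood Plaza 0.1520.
Proportional shares: Meridian Terminal 1,607.00; West Corridor 2,384.69; Bellamy Greenway 5,172.32; Pioneer Interchange 4,574.55; Granite Pavilion 4,111.73; Redwood Plaza 3,199.72.
At nearest $25: Meridian Terminal $1,600; West Corridor $2,375; Bellamy Greenway $5,175; Pioneer Interchange $4,575; Granite Pavilion $4,100; Redwood Plaza $3,200. Sum = $21,025.
Difference $21,050 − $21,025 = +$25 applied to largest allocation (Bellamy Greenway): Bellamy Greenway becomes $5,200.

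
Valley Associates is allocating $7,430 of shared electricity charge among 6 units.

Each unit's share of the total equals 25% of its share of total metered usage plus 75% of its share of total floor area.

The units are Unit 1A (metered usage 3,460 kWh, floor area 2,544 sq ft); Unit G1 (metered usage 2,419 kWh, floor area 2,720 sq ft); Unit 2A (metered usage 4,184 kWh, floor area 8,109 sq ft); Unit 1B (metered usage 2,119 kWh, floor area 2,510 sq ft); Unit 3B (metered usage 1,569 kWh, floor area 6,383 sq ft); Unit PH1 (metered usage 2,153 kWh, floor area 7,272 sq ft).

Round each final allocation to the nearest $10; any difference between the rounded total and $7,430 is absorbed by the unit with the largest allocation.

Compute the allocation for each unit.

Unit 1A: $880 · Unit G1: $800 · Unit 2A: $2,020 · Unit 1B: $720 · Unit 3B: $1,390 · Unit PH1: $1,620

Totals — metered usage 15,904, floor area 29,538.
Composite weights (25% metered usage + 75% floor area): Unit 1A 0.1190; Unit G1 0.1071; Unit 2A 0.2717; Unit 1B 0.0970; Unit 3B 0.1867; Unit PH1 0.2185.
Raw shares: Unit 1A 884.05; Unit G1 795.67; Unit 2A 2,018.47; Unit 1B 721.01; Unit 3B 1,387.44; Unit PH1 1,623.36.
Rounded to nearest $10: Unit 1A $880; Unit G1 $800; Unit 2A $2,020; Unit 1B $720; Unit 3B $1,390; Unit PH1 $1,620. Sum = $7,430.
Sum already equals the total — no adjustment.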